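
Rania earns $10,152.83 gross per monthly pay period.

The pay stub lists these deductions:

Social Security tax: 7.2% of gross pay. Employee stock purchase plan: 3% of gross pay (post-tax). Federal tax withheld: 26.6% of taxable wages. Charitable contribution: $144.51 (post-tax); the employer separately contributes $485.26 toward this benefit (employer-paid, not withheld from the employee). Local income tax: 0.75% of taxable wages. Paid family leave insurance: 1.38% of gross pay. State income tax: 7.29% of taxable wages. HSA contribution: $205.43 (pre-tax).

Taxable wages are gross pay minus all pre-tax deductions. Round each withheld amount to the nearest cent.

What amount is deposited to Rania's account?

HSA contribution: $205.43
Taxable wages = $10,152.83 − $205.43 = $9,947.40
Local income tax: $9,947.40 × 0.0075 = $74.61
Federal tax withheld: $9,947.40 × 0.266 = $2,646.01
State income tax: $9,947.40 × 0.0729 = $725.17
Social Security tax: $10,152.83 × 0.072 = $731.00
Paid family leave insurance: $10,152.83 × 0.0138 = $140.11
Employee stock purchase plan: $10,152.83 × 0.03 = $304.58
Charitable contribution: $144.51
(Employer's $485.26 toward charitable contribution is not withheld from the employee.)
Total deductions = $205.43 + $74.61 + $2,646.01 + $725.17 + $731.00 + $140.11 + $304.58 + $144.51 = $4,971.42
Net pay = $10,152.83 − $4,971.42 = $5,181.41

$5,181.41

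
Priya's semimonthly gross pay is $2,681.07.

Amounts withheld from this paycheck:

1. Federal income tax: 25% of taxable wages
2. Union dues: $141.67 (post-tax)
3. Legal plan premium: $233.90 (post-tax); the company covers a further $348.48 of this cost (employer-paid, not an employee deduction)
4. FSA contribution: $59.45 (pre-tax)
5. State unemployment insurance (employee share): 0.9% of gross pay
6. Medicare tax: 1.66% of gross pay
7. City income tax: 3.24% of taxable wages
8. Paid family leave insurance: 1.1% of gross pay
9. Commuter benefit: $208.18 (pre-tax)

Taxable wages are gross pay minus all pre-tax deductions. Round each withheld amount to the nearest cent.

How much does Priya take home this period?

FSA contribution: $59.45
Commuter benefit: $208.18
Pre-tax total = $59.45 + $208.18 = $267.63
Taxable wages = $2,681.07 − $267.63 = $2,413.44
Federal income tax: $2,413.44 × 0.25 = $603.36
City income tax: $2,413.44 × 0.0324 = $78.20
Medicare tax: $2,681.07 × 0.0166 = $44.51
State unemployment insurance (employee share): $2,681.07 × 0.009 = $24.13
Paid family leave insurance: $2,681.07 × 0.011 = $29.49
Legal plan premium: $233.90
Union dues: $141.67
(Employer's $348.48 toward legal plan premium is not withheld from the employee.)
Total deductions = $59.45 + $208.18 + $603.36 + $78.20 + $44.51 + $24.13 + $29.49 + $233.90 + $141.67 = $1,422.89
Net pay = $2,681.07 − $1,422.89 = $1,258.18

$1,258.18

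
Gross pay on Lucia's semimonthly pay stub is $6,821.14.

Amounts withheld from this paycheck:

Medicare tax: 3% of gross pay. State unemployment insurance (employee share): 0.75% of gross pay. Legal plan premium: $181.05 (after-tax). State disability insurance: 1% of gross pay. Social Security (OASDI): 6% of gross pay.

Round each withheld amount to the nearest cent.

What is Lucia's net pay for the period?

$5,906.82

State unemployment insurance (employee share): $6,821.14 × 0.0075 = $51.16
Social Security (OASDI): $6,821.14 × 0.06 = $409.27
Medicare tax: $6,821.14 × 0.03 = $204.63
State disability insurance: $6,821.14 × 0.01 = $68.21
Legal plan premium: $181.05
Total deductions = $51.16 + $409.27 + $204.63 + $68.21 + $181.05 = $914.32
Net pay = $6,821.14 − $914.32 = $5,906.82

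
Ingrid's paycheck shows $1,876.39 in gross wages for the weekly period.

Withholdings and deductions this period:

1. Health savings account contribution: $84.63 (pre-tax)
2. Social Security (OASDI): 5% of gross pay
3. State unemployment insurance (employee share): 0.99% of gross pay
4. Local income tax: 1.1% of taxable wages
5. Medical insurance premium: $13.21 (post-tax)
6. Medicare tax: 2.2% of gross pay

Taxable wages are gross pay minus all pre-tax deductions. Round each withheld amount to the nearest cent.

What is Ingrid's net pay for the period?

Health savings account contribution: $84.63
Taxable wages = $1,876.39 − $84.63 = $1,791.76
Local income tax: $1,791.76 × 0.011 = $19.71
Social Security (OASDI): $1,876.39 × 0.05 = $93.82
State unemployment insurance (employee share): $1,876.39 × 0.0099 = $18.58
Medicare tax: $1,876.39 × 0.022 = $41.28
Medical insurance premium: $13.21
Total deductions = $84.63 + $19.71 + $93.82 + $18.58 + $41.28 + $13.21 = $271.23
Net pay = $1,876.39 − $271.23 = $1,605.16

$1,605.16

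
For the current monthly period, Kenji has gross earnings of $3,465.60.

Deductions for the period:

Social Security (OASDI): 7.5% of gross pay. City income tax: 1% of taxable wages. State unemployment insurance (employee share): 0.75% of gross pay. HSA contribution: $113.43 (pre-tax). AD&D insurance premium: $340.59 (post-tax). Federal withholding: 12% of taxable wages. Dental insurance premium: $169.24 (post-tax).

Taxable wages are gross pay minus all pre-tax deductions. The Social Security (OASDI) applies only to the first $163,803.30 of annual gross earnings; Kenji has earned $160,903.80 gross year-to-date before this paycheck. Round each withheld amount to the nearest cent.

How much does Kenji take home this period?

$2,163.11

HSA contribution: $113.43
Taxable wages = $3,465.60 − $113.43 = $3,352.17
Federal withholding: $3,352.17 × 0.12 = $402.26
City income tax: $3,352.17 × 0.01 = $33.52
Social Security (OASDI): only $163,803.30 − $160,903.80 = $2,899.50 of this check is subject → $2,899.50 × 0.075 = $217.46
State unemployment insurance (employee share): $3,465.60 × 0.0075 = $25.99
Dental insurance premium: $169.24
AD&D insurance premium: $340.59
Total deductions = $113.43 + $402.26 + $33.52 + $217.46 + $25.99 + $169.24 + $340.59 = $1,302.49
Net pay = $3,465.60 − $1,302.49 = $2,163.11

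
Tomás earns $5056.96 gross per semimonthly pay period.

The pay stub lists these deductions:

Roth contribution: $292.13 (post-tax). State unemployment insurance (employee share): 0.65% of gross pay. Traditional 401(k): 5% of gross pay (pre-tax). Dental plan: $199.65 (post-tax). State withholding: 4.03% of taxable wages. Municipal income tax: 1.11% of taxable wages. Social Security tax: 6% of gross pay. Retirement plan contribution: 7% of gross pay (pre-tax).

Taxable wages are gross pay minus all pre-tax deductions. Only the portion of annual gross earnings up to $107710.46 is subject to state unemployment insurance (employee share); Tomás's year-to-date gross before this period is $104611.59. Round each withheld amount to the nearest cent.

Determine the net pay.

Retirement plan contribution: $5056.96 × 0.07 = $353.99
Traditional 401(k): $5056.96 × 0.05 = $252.85
Pre-tax total = $353.99 + $252.85 = $606.84
Taxable wages = $5056.96 − $606.84 = $4450.12
Municipal income tax: $4450.12 × 0.0111 = $49.40
State withholding: $4450.12 × 0.0403 = $179.34
State unemployment insurance (employee share): only $107710.46 − $104611.59 = $3098.87 of this check is subject → $3098.87 × 0.0065 = $20.14
Social Security tax: $5056.96 × 0.06 = $303.42
Roth contribution: $292.13
Dental plan: $199.65
Total deductions = $353.99 + $252.85 + $49.40 + $179.34 + $20.14 + $303.42 + $292.13 + $199.65 = $1650.92
Net pay = $5056.96 − $1650.92 = $3406.04

$3406.04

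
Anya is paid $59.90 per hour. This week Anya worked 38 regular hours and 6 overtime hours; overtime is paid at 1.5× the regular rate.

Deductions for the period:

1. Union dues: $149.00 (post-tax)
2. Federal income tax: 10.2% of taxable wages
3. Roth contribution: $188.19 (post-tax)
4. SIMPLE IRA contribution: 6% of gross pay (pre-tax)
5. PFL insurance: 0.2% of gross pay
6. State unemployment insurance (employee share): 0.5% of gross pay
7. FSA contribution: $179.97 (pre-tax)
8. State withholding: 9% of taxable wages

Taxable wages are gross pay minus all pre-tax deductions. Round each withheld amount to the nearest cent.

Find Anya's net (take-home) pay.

$1,635.96

Regular pay: 38 × $59.90 = $2,276.20
Overtime pay: 6 × $59.90 × 1.5 = $539.10
Gross pay = $2,276.20 + $539.10 = $2,815.30
SIMPLE IRA contribution: $2,815.30 × 0.06 = $168.92
FSA contribution: $179.97
Pre-tax total = $168.92 + $179.97 = $348.89
Taxable wages = $2,815.30 − $348.89 = $2,466.41
State withholding: $2,466.41 × 0.09 = $221.98
Federal income tax: $2,466.41 × 0.102 = $251.57
PFL insurance: $2,815.30 × 0.002 = $5.63
State unemployment insurance (employee share): $2,815.30 × 0.005 = $14.08
Roth contribution: $188.19
Union dues: $149.00
Total deductions = $168.92 + $179.97 + $221.98 + $251.57 + $5.63 + $14.08 + $188.19 + $149.00 = $1,179.34
Net pay = $2,815.30 − $1,179.34 = $1,635.96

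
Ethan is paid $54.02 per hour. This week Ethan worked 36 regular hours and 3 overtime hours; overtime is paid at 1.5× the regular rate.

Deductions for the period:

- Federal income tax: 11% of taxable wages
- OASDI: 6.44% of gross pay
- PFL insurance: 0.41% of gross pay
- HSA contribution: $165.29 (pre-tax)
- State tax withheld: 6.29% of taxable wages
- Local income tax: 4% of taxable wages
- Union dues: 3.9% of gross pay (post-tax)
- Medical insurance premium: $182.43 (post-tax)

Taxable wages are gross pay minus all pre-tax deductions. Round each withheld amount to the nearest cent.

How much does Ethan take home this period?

$1,174.31

Regular pay: 36 × $54.02 = $1,944.72
Overtime pay: 3 × $54.02 × 1.5 = $243.09
Gross pay = $1,944.72 + $243.09 = $2,187.81
HSA contribution: $165.29
Taxable wages = $2,187.81 − $165.29 = $2,022.52
Local income tax: $2,022.52 × 0.04 = $80.90
Federal income tax: $2,022.52 × 0.11 = $222.48
State tax withheld: $2,022.52 × 0.0629 = $127.22
OASDI: $2,187.81 × 0.0644 = $140.89
PFL insurance: $2,187.81 × 0.0041 = $8.97
Medical insurance premium: $182.43
Union dues: $2,187.81 × 0.039 = $85.32
Total deductions = $165.29 + $80.90 + $222.48 + $127.22 + $140.89 + $8.97 + $182.43 + $85.32 = $1,013.50
Net pay = $2,187.81 − $1,013.50 = $1,174.31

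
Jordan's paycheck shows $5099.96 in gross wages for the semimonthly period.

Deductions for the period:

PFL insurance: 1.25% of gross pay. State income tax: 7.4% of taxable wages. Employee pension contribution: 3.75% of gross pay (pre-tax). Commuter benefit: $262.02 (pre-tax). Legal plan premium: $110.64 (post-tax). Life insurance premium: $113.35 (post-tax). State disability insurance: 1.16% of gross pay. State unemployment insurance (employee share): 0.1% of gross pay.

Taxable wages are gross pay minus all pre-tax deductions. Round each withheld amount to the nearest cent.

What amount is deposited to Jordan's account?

Employee pension contribution: $5099.96 × 0.0375 = $191.25
Commuter benefit: $262.02
Pre-tax total = $191.25 + $262.02 = $453.27
Taxable wages = $5099.96 − $453.27 = $4646.69
State income tax: $4646.69 × 0.074 = $343.86
State disability insurance: $5099.96 × 0.0116 = $59.16
State unemployment insurance (employee share): $5099.96 × 0.001 = $5.10
PFL insurance: $5099.96 × 0.0125 = $63.75
Legal plan premium: $110.64
Life insurance premium: $113.35
Total deductions = $191.25 + $262.02 + $343.86 + $59.16 + $5.10 + $63.75 + $110.64 + $113.35 = $1149.13
Net pay = $5099.96 − $1149.13 = $3950.83

$3950.83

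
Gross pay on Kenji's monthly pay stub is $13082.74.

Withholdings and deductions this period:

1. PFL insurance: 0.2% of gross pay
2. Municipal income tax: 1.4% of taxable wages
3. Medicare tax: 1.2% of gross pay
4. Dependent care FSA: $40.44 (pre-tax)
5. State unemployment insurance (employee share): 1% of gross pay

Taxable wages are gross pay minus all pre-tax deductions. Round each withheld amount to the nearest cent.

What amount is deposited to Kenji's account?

Dependent care FSA: $40.44
Taxable wages = $13082.74 − $40.44 = $13042.30
Municipal income tax: $13042.30 × 0.014 = $182.59
State unemployment insurance (employee share): $13082.74 × 0.01 = $130.83
Medicare tax: $13082.74 × 0.012 = $156.99
PFL insurance: $13082.74 × 0.002 = $26.17
Total deductions = $40.44 + $182.59 + $130.83 + $156.99 + $26.17 = $537.02
Net pay = $13082.74 − $537.02 = $12545.72

$12545.72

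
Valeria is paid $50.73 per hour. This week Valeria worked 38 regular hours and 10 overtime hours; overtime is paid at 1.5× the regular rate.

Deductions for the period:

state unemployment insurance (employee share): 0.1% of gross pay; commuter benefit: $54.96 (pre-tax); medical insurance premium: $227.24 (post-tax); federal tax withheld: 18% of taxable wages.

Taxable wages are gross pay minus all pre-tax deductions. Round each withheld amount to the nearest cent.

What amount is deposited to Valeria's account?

$1,929.73

Regular pay: 38 × $50.73 = $1,927.74
Overtime pay: 10 × $50.73 × 1.5 = $760.95
Gross pay = $1,927.74 + $760.95 = $2,688.69
Commuter benefit: $54.96
Taxable wages = $2,688.69 − $54.96 = $2,633.73
Federal tax withheld: $2,633.73 × 0.18 = $474.07
State unemployment insurance (employee share): $2,688.69 × 0.001 = $2.69
Medical insurance premium: $227.24
Total deductions = $54.96 + $474.07 + $2.69 + $227.24 = $758.96
Net pay = $2,688.69 − $758.96 = $1,929.73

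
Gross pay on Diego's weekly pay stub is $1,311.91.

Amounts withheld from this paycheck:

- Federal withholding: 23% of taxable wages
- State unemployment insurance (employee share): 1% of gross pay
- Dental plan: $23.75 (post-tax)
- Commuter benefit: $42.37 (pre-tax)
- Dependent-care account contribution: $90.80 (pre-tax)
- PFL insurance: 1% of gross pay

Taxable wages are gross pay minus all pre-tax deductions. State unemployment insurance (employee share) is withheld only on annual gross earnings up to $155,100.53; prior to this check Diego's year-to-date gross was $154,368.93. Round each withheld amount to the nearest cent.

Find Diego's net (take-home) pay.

Dependent-care account contribution: $90.80
Commuter benefit: $42.37
Pre-tax total = $90.80 + $42.37 = $133.17
Taxable wages = $1,311.91 − $133.17 = $1,178.74
Federal withholding: $1,178.74 × 0.23 = $271.11
State unemployment insurance (employee share): only $155,100.53 − $154,368.93 = $731.60 of this check is subject → $731.60 × 0.01 = $7.32
PFL insurance: $1,311.91 × 0.01 = $13.12
Dental plan: $23.75
Total deductions = $90.80 + $42.37 + $271.11 + $7.32 + $13.12 + $23.75 = $448.47
Net pay = $1,311.91 − $448.47 = $863.44

$863.44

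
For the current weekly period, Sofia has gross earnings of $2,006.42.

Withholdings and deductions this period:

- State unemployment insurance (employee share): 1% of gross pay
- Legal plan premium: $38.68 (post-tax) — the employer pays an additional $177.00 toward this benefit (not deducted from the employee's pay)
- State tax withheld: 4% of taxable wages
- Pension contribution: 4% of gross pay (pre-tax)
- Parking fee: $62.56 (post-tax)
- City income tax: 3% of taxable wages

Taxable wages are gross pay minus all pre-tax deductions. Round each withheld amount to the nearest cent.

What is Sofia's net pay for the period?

$1,670.03

Pension contribution: $2,006.42 × 0.04 = $80.26
Taxable wages = $2,006.42 − $80.26 = $1,926.16
City income tax: $1,926.16 × 0.03 = $57.78
State tax withheld: $1,926.16 × 0.04 = $77.05
State unemployment insurance (employee share): $2,006.42 × 0.01 = $20.06
Parking fee: $62.56
Legal plan premium: $38.68
(Employer's $177.00 toward legal plan premium is not withheld from the employee.)
Total deductions = $80.26 + $57.78 + $77.05 + $20.06 + $62.56 + $38.68 = $336.39
Net pay = $2,006.42 − $336.39 = $1,670.03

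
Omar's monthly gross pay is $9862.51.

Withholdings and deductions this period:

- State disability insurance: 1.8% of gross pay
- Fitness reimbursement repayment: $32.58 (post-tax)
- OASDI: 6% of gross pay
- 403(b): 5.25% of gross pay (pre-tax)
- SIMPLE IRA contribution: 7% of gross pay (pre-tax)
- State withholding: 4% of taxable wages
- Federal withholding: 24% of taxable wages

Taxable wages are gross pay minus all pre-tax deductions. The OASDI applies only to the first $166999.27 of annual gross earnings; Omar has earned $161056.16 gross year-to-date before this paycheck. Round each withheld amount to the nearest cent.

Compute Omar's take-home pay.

$5664.44

403(b): $9862.51 × 0.0525 = $517.78
SIMPLE IRA contribution: $9862.51 × 0.07 = $690.38
Pre-tax total = $517.78 + $690.38 = $1208.16
Taxable wages = $9862.51 − $1208.16 = $8654.35
State withholding: $8654.35 × 0.04 = $346.17
Federal withholding: $8654.35 × 0.24 = $2077.04
State disability insurance: $9862.51 × 0.018 = $177.53
OASDI: only $166999.27 − $161056.16 = $5943.11 of this check is subject → $5943.11 × 0.06 = $356.59
Fitness reimbursement repayment: $32.58
Total deductions = $517.78 + $690.38 + $346.17 + $2077.04 + $177.53 + $356.59 + $32.58 = $4198.07
Net pay = $9862.51 − $4198.07 = $5664.44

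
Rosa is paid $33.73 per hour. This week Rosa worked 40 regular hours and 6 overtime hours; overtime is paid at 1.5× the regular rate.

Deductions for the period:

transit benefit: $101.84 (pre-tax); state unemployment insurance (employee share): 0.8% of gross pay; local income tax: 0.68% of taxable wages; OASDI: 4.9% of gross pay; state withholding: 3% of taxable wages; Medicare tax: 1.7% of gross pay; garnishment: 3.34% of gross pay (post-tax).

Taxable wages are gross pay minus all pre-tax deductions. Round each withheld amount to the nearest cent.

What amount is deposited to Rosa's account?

Regular pay: 40 × $33.73 = $1349.20
Overtime pay: 6 × $33.73 × 1.5 = $303.57
Gross pay = $1349.20 + $303.57 = $1652.77
Transit benefit: $101.84
Taxable wages = $1652.77 − $101.84 = $1550.93
Local income tax: $1550.93 × 0.0068 = $10.55
State withholding: $1550.93 × 0.03 = $46.53
State unemployment insurance (employee share): $1652.77 × 0.008 = $13.22
Medicare tax: $1652.77 × 0.017 = $28.10
OASDI: $1652.77 × 0.049 = $80.99
Garnishment: $1652.77 × 0.0334 = $55.20
Total deductions = $101.84 + $10.55 + $46.53 + $13.22 + $28.10 + $80.99 + $55.20 = $336.43
Net pay = $1652.77 − $336.43 = $1316.34

$1316.34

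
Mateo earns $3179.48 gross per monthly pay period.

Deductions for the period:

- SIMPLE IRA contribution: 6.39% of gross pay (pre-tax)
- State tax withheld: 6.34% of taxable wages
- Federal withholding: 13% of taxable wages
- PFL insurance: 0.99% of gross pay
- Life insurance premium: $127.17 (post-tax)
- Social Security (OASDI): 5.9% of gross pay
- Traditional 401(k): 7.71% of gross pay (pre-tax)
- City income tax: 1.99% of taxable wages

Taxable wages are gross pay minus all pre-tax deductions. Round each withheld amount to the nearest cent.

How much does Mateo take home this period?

$1802.37

Traditional 401(k): $3179.48 × 0.0771 = $245.14
SIMPLE IRA contribution: $3179.48 × 0.0639 = $203.17
Pre-tax total = $245.14 + $203.17 = $448.31
Taxable wages = $3179.48 − $448.31 = $2731.17
City income tax: $2731.17 × 0.0199 = $54.35
State tax withheld: $2731.17 × 0.0634 = $173.16
Federal withholding: $2731.17 × 0.13 = $355.05
PFL insurance: $3179.48 × 0.0099 = $31.48
Social Security (OASDI): $3179.48 × 0.059 = $187.59
Life insurance premium: $127.17
Total deductions = $245.14 + $203.17 + $54.35 + $173.16 + $355.05 + $31.48 + $187.59 + $127.17 = $1377.11
Net pay = $3179.48 − $1377.11 = $1802.37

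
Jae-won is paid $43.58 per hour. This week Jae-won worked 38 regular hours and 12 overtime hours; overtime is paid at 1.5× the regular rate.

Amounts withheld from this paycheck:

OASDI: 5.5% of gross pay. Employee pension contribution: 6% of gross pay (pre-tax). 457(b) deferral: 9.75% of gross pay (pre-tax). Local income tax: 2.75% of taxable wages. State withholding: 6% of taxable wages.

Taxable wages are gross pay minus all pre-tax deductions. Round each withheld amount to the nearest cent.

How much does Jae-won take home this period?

$1741.96

Regular pay: 38 × $43.58 = $1656.04
Overtime pay: 12 × $43.58 × 1.5 = $784.44
Gross pay = $1656.04 + $784.44 = $2440.48
Employee pension contribution: $2440.48 × 0.06 = $146.43
457(b) deferral: $2440.48 × 0.0975 = $237.95
Pre-tax total = $146.43 + $237.95 = $384.38
Taxable wages = $2440.48 − $384.38 = $2056.10
Local income tax: $2056.10 × 0.0275 = $56.54
State withholding: $2056.10 × 0.06 = $123.37
OASDI: $2440.48 × 0.055 = $134.23
Total deductions = $146.43 + $237.95 + $56.54 + $123.37 + $134.23 = $698.52
Net pay = $2440.48 − $698.52 = $1741.96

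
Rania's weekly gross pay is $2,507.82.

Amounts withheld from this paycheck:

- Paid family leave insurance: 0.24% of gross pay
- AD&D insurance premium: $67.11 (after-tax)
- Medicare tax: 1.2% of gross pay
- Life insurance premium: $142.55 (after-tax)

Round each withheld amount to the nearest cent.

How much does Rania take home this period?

$2,262.05

Medicare tax: $2,507.82 × 0.012 = $30.09
Paid family leave insurance: $2,507.82 × 0.0024 = $6.02
AD&D insurance premium: $67.11
Life insurance premium: $142.55
Total deductions = $30.09 + $6.02 + $67.11 + $142.55 = $245.77
Net pay = $2,507.82 − $245.77 = $2,262.05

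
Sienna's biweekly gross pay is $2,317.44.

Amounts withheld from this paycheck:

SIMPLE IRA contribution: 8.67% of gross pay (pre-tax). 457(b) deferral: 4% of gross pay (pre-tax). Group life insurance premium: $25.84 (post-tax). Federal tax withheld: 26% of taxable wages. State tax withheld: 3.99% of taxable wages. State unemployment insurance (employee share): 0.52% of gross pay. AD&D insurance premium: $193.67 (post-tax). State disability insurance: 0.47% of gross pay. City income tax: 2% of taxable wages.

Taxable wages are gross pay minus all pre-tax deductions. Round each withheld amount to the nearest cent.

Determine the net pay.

$1,133.95

457(b) deferral: $2,317.44 × 0.04 = $92.70
SIMPLE IRA contribution: $2,317.44 × 0.0867 = $200.92
Pre-tax total = $92.70 + $200.92 = $293.62
Taxable wages = $2,317.44 − $293.62 = $2,023.82
Federal tax withheld: $2,023.82 × 0.26 = $526.19
State tax withheld: $2,023.82 × 0.0399 = $80.75
City income tax: $2,023.82 × 0.02 = $40.48
State disability insurance: $2,317.44 × 0.0047 = $10.89
State unemployment insurance (employee share): $2,317.44 × 0.0052 = $12.05
AD&D insurance premium: $193.67
Group life insurance premium: $25.84
Total deductions = $92.70 + $200.92 + $526.19 + $80.75 + $40.48 + $10.89 + $12.05 + $193.67 + $25.84 = $1,183.49
Net pay = $2,317.44 − $1,183.49 = $1,133.95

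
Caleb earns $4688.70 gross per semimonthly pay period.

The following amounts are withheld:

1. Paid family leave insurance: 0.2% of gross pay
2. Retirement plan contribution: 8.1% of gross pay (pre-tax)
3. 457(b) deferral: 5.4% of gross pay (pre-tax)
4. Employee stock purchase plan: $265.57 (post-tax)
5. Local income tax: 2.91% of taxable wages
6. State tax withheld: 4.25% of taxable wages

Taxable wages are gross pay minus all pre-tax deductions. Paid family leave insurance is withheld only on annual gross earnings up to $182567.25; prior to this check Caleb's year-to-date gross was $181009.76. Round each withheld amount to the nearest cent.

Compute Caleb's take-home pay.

$3496.66

Retirement plan contribution: $4688.70 × 0.081 = $379.78
457(b) deferral: $4688.70 × 0.054 = $253.19
Pre-tax total = $379.78 + $253.19 = $632.97
Taxable wages = $4688.70 − $632.97 = $4055.73
Local income tax: $4055.73 × 0.0291 = $118.02
State tax withheld: $4055.73 × 0.0425 = $172.37
Paid family leave insurance: only $182567.25 − $181009.76 = $1557.49 of this check is subject → $1557.49 × 0.002 = $3.11
Employee stock purchase plan: $265.57
Total deductions = $379.78 + $253.19 + $118.02 + $172.37 + $3.11 + $265.57 = $1192.04
Net pay = $4688.70 − $1192.04 = $3496.66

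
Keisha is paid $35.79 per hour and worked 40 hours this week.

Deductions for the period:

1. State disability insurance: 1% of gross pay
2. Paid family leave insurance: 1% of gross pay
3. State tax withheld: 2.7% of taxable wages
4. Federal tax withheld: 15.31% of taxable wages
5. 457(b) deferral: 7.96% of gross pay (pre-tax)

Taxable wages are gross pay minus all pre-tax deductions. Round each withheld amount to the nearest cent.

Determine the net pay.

$1051.69

Gross pay: 40 × $35.79 = $1431.60
457(b) deferral: $1431.60 × 0.0796 = $113.96
Taxable wages = $1431.60 − $113.96 = $1317.64
Federal tax withheld: $1317.64 × 0.1531 = $201.73
State tax withheld: $1317.64 × 0.027 = $35.58
State disability insurance: $1431.60 × 0.01 = $14.32
Paid family leave insurance: $1431.60 × 0.01 = $14.32
Total deductions = $113.96 + $201.73 + $35.58 + $14.32 + $14.32 = $379.91
Net pay = $1431.60 − $379.91 = $1051.69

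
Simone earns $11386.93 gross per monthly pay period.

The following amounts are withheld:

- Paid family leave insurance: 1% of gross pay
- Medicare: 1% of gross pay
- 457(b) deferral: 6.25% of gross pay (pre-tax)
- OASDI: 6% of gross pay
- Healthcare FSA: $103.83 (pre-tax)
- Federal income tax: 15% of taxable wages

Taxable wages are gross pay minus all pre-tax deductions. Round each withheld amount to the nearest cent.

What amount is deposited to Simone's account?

$8074.75

457(b) deferral: $11386.93 × 0.0625 = $711.68
Healthcare FSA: $103.83
Pre-tax total = $711.68 + $103.83 = $815.51
Taxable wages = $11386.93 − $815.51 = $10571.42
Federal income tax: $10571.42 × 0.15 = $1585.71
OASDI: $11386.93 × 0.06 = $683.22
Medicare: $11386.93 × 0.01 = $113.87
Paid family leave insurance: $11386.93 × 0.01 = $113.87
Total deductions = $711.68 + $103.83 + $1585.71 + $683.22 + $113.87 + $113.87 = $3312.18
Net pay = $11386.93 − $3312.18 = $8074.75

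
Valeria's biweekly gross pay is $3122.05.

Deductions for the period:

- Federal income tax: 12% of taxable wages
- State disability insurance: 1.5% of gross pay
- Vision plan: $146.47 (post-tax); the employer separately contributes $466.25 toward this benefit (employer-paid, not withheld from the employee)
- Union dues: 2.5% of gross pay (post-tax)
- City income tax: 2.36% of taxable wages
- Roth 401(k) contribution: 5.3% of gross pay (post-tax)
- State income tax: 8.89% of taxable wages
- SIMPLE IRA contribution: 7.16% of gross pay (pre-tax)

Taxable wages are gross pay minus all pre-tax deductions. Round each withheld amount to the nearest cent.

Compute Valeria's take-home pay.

SIMPLE IRA contribution: $3122.05 × 0.0716 = $223.54
Taxable wages = $3122.05 − $223.54 = $2898.51
City income tax: $2898.51 × 0.0236 = $68.40
State income tax: $2898.51 × 0.0889 = $257.68
Federal income tax: $2898.51 × 0.12 = $347.82
State disability insurance: $3122.05 × 0.015 = $46.83
Roth 401(k) contribution: $3122.05 × 0.053 = $165.47
Union dues: $3122.05 × 0.025 = $78.05
Vision plan: $146.47
(Employer's $466.25 toward vision plan is not withheld from the employee.)
Total deductions = $223.54 + $68.40 + $257.68 + $347.82 + $46.83 + $165.47 + $78.05 + $146.47 = $1334.26
Net pay = $3122.05 − $1334.26 = $1787.79

$1787.79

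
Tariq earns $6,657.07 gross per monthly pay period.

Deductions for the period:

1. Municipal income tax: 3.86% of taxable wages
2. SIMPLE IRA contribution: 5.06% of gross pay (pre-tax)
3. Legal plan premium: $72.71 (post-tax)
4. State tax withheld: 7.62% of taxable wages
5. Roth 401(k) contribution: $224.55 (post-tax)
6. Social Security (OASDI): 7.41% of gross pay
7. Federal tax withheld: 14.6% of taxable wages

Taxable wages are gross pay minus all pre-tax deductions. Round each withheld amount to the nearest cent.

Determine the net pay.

SIMPLE IRA contribution: $6,657.07 × 0.0506 = $336.85
Taxable wages = $6,657.07 − $336.85 = $6,320.22
Municipal income tax: $6,320.22 × 0.0386 = $243.96
State tax withheld: $6,320.22 × 0.0762 = $481.60
Federal tax withheld: $6,320.22 × 0.146 = $922.75
Social Security (OASDI): $6,657.07 × 0.0741 = $493.29
Roth 401(k) contribution: $224.55
Legal plan premium: $72.71
Total deductions = $336.85 + $243.96 + $481.60 + $922.75 + $493.29 + $224.55 + $72.71 = $2,775.71
Net pay = $6,657.07 − $2,775.71 = $3,881.36

$3,881.36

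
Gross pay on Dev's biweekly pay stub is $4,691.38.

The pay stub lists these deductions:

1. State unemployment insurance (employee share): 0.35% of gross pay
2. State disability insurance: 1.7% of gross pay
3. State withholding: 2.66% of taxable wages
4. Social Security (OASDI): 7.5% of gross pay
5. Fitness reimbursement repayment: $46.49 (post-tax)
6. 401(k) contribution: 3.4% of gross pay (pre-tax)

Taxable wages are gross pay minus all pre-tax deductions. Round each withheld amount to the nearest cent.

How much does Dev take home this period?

$3,916.81

401(k) contribution: $4,691.38 × 0.034 = $159.51
Taxable wages = $4,691.38 − $159.51 = $4,531.87
State withholding: $4,531.87 × 0.0266 = $120.55
State unemployment insurance (employee share): $4,691.38 × 0.0035 = $16.42
Social Security (OASDI): $4,691.38 × 0.075 = $351.85
State disability insurance: $4,691.38 × 0.017 = $79.75
Fitness reimbursement repayment: $46.49
Total deductions = $159.51 + $120.55 + $16.42 + $351.85 + $79.75 + $46.49 = $774.57
Net pay = $4,691.38 − $774.57 = $3,916.81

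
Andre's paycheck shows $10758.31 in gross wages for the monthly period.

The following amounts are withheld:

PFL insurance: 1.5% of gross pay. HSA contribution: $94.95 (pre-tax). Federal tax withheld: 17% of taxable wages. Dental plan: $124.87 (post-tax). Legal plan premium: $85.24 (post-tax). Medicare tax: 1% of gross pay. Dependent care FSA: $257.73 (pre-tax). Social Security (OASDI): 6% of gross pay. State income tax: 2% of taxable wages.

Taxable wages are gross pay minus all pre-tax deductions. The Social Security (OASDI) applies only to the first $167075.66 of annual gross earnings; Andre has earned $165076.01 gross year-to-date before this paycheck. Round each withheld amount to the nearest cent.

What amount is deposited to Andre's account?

HSA contribution: $94.95
Dependent care FSA: $257.73
Pre-tax total = $94.95 + $257.73 = $352.68
Taxable wages = $10758.31 − $352.68 = $10405.63
Federal tax withheld: $10405.63 × 0.17 = $1768.96
State income tax: $10405.63 × 0.02 = $208.11
Medicare tax: $10758.31 × 0.01 = $107.58
PFL insurance: $10758.31 × 0.015 = $161.37
Social Security (OASDI): only $167075.66 − $165076.01 = $1999.65 of this check is subject → $1999.65 × 0.06 = $119.98
Legal plan premium: $85.24
Dental plan: $124.87
Total deductions = $94.95 + $257.73 + $1768.96 + $208.11 + $107.58 + $161.37 + $119.98 + $85.24 + $124.87 = $2928.79
Net pay = $10758.31 − $2928.79 = $7829.52

$7829.52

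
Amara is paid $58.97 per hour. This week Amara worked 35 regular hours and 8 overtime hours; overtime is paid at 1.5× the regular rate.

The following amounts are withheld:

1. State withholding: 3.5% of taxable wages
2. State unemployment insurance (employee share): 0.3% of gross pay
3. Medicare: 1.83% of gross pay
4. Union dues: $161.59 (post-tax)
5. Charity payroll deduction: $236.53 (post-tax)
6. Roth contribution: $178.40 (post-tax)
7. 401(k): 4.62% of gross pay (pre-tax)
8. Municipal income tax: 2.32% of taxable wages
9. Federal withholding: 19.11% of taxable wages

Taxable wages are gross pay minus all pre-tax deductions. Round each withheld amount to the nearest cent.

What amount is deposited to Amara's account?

$1,348.96

Regular pay: 35 × $58.97 = $2,063.95
Overtime pay: 8 × $58.97 × 1.5 = $707.64
Gross pay = $2,063.95 + $707.64 = $2,771.59
401(k): $2,771.59 × 0.0462 = $128.05
Taxable wages = $2,771.59 − $128.05 = $2,643.54
Federal withholding: $2,643.54 × 0.1911 = $505.18
State withholding: $2,643.54 × 0.035 = $92.52
Municipal income tax: $2,643.54 × 0.0232 = $61.33
State unemployment insurance (employee share): $2,771.59 × 0.003 = $8.31
Medicare: $2,771.59 × 0.0183 = $50.72
Roth contribution: $178.40
Union dues: $161.59
Charity payroll deduction: $236.53
Total deductions = $128.05 + $505.18 + $92.52 + $61.33 + $8.31 + $50.72 + $178.40 + $161.59 + $236.53 = $1,422.63
Net pay = $2,771.59 − $1,422.63 = $1,348.96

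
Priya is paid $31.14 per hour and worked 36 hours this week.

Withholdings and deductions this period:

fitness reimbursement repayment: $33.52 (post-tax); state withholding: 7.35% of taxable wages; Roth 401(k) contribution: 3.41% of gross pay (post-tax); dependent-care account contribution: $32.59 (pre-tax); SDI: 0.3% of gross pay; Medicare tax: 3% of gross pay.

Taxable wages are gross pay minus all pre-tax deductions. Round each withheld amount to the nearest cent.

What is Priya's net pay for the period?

Gross pay: 36 × $31.14 = $1,121.04
Dependent-care account contribution: $32.59
Taxable wages = $1,121.04 − $32.59 = $1,088.45
State withholding: $1,088.45 × 0.0735 = $80.00
Medicare tax: $1,121.04 × 0.03 = $33.63
SDI: $1,121.04 × 0.003 = $3.36
Fitness reimbursement repayment: $33.52
Roth 401(k) contribution: $1,121.04 × 0.0341 = $38.23
Total deductions = $32.59 + $80.00 + $33.63 + $3.36 + $33.52 + $38.23 = $221.33
Net pay = $1,121.04 − $221.33 = $899.71

$899.71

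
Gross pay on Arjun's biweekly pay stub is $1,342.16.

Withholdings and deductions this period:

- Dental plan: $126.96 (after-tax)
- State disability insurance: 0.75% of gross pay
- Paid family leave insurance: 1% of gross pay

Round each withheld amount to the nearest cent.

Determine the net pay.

Paid family leave insurance: $1,342.16 × 0.01 = $13.42
State disability insurance: $1,342.16 × 0.0075 = $10.07
Dental plan: $126.96
Total deductions = $13.42 + $10.07 + $126.96 = $150.45
Net pay = $1,342.16 − $150.45 = $1,191.71

$1,191.71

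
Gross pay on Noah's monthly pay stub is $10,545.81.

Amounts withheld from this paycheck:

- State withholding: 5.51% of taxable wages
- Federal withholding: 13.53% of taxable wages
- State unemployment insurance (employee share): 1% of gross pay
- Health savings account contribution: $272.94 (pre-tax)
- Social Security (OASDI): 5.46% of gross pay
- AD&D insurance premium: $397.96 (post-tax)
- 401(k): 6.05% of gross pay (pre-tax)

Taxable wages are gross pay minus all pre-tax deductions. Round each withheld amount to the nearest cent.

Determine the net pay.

$6,721.15

401(k): $10,545.81 × 0.0605 = $638.02
Health savings account contribution: $272.94
Pre-tax total = $638.02 + $272.94 = $910.96
Taxable wages = $10,545.81 − $910.96 = $9,634.85
State withholding: $9,634.85 × 0.0551 = $530.88
Federal withholding: $9,634.85 × 0.1353 = $1,303.60
Social Security (OASDI): $10,545.81 × 0.0546 = $575.80
State unemployment insurance (employee share): $10,545.81 × 0.01 = $105.46
AD&D insurance premium: $397.96
Total deductions = $638.02 + $272.94 + $530.88 + $1,303.60 + $575.80 + $105.46 + $397.96 = $3,824.66
Net pay = $10,545.81 − $3,824.66 = $6,721.15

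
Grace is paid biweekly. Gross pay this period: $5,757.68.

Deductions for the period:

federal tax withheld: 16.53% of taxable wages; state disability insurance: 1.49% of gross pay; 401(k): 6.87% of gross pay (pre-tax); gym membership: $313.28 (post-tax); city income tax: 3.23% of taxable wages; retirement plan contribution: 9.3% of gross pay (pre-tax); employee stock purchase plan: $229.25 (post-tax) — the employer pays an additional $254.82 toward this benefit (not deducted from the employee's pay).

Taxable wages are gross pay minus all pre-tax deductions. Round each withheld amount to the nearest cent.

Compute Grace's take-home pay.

$3,244.60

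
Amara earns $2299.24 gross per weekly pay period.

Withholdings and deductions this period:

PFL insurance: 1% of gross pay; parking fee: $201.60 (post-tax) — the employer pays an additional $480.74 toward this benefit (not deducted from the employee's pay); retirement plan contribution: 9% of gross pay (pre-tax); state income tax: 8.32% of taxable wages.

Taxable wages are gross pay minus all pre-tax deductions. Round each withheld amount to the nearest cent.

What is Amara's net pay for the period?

Retirement plan contribution: $2299.24 × 0.09 = $206.93
Taxable wages = $2299.24 − $206.93 = $2092.31
State income tax: $2092.31 × 0.0832 = $174.08
PFL insurance: $2299.24 × 0.01 = $22.99
Parking fee: $201.60
(Employer's $480.74 toward parking fee is not withheld from the employee.)
Total deductions = $206.93 + $174.08 + $22.99 + $201.60 = $605.60
Net pay = $2299.24 − $605.60 = $1693.64

$1693.64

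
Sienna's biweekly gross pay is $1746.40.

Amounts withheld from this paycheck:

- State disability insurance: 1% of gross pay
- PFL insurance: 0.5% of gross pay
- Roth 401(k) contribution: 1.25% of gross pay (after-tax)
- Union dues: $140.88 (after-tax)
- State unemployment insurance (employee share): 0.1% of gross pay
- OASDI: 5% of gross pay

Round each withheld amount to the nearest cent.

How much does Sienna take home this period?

OASDI: $1746.40 × 0.05 = $87.32
State unemployment insurance (employee share): $1746.40 × 0.001 = $1.75
PFL insurance: $1746.40 × 0.005 = $8.73
State disability insurance: $1746.40 × 0.01 = $17.46
Roth 401(k) contribution: $1746.40 × 0.0125 = $21.83
Union dues: $140.88
Total deductions = $87.32 + $1.75 + $8.73 + $17.46 + $21.83 + $140.88 = $277.97
Net pay = $1746.40 − $277.97 = $1468.43

$1468.43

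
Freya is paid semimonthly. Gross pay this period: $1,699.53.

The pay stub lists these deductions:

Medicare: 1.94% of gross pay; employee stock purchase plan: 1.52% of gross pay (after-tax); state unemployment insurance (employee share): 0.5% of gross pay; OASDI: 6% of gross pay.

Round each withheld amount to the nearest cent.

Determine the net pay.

$1,530.26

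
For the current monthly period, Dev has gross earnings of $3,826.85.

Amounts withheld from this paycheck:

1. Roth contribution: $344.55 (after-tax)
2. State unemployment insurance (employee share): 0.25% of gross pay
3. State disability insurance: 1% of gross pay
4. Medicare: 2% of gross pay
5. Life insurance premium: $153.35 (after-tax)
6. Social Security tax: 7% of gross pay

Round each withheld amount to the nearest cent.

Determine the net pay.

Social Security tax: $3,826.85 × 0.07 = $267.88
Medicare: $3,826.85 × 0.02 = $76.54
State disability insurance: $3,826.85 × 0.01 = $38.27
State unemployment insurance (employee share): $3,826.85 × 0.0025 = $9.57
Roth contribution: $344.55
Life insurance premium: $153.35
Total deductions = $267.88 + $76.54 + $38.27 + $9.57 + $344.55 + $153.35 = $890.16
Net pay = $3,826.85 − $890.16 = $2,936.69

$2,936.69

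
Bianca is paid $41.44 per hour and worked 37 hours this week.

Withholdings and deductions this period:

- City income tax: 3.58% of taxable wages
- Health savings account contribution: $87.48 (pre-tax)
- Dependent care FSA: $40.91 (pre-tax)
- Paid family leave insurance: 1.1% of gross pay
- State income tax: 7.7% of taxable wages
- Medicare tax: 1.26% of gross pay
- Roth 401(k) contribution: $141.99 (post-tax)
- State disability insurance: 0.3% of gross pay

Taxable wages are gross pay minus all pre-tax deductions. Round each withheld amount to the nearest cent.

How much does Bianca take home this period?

Gross pay: 37 × $41.44 = $1533.28
Health savings account contribution: $87.48
Dependent care FSA: $40.91
Pre-tax total = $87.48 + $40.91 = $128.39
Taxable wages = $1533.28 − $128.39 = $1404.89
City income tax: $1404.89 × 0.0358 = $50.30
State income tax: $1404.89 × 0.077 = $108.18
State disability insurance: $1533.28 × 0.003 = $4.60
Paid family leave insurance: $1533.28 × 0.011 = $16.87
Medicare tax: $1533.28 × 0.0126 = $19.32
Roth 401(k) contribution: $141.99
Total deductions = $87.48 + $40.91 + $50.30 + $108.18 + $4.60 + $16.87 + $19.32 + $141.99 = $469.65
Net pay = $1533.28 − $469.65 = $1063.63

$1063.63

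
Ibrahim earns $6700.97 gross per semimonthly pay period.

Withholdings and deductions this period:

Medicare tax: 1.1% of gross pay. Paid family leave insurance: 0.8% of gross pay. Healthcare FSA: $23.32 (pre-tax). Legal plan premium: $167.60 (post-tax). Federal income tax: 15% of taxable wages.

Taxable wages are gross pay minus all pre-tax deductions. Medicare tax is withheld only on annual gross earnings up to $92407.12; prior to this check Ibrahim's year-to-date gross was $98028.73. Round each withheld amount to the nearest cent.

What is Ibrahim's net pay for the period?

Healthcare FSA: $23.32
Taxable wages = $6700.97 − $23.32 = $6677.65
Federal income tax: $6677.65 × 0.15 = $1001.65
Medicare tax: annual cap $92407.12 already reached (YTD $98028.73), so $0.00
Paid family leave insurance: $6700.97 × 0.008 = $53.61
Legal plan premium: $167.60
Total deductions = $23.32 + $1001.65 + $0.00 + $53.61 + $167.60 = $1246.18
Net pay = $6700.97 − $1246.18 = $5454.79

$5454.79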